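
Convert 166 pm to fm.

166000 fm

pico = 1e-12, femto = 1e-15; factor is 1e3.
166 × 1e3 = 166000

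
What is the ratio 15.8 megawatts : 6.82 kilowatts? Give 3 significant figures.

2320

(15.8e6) / (6.82e3) = 2.317e3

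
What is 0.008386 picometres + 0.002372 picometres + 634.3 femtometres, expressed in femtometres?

In femtometres:
  0.008386 picometres = 0.008386 × 10^3 femtometres = 8.386
  0.002372 picometres = 0.002372 × 10^3 femtometres = 2.372
  634.3 femtometres → 634.3
Sum: 8.386 + 2.372 + 634.3 = 645.058

645.058 femtometres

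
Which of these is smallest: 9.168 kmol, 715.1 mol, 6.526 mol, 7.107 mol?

9.168 kmol = 9168 mol
715.1 mol = 715.1 mol
6.526 mol = 6.526 mol
7.107 mol = 7.107 mol

6.526 mol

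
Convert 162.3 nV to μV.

0.1623 μV

nano = 10^-9, micro = 10^-6; factor is 10^-3.
162.3 × 10^-3 = 0.1623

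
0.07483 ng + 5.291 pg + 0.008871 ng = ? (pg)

88.992 pg

In pg:
  0.07483 ng = 0.07483e3 pg = 74.83
  5.291 pg → 5.291
  0.008871 ng = 0.008871e3 pg = 8.871
Sum: 74.83 + 5.291 + 8.871 = 88.992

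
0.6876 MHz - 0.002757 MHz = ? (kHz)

In kHz:
  0.6876 MHz = 0.6876 × 10^3 kHz = 687.6
  0.002757 MHz = 0.002757 × 10^3 kHz = 2.757
Difference: 687.6 - 2.757 = 684.843

684.843 kHz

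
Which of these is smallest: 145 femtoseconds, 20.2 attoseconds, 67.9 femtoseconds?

145 femtoseconds = 0.000000000000145 seconds
20.2 attoseconds = 0.0000000000000000202 seconds
67.9 femtoseconds = 0.0000000000000679 seconds

20.2 attoseconds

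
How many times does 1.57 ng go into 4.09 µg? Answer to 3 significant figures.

2610

(4.09 × 10^-6) / (1.57 × 10^-9) = 2.605 × 10^3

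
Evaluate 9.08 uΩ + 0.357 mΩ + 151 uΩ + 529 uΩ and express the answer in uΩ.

In uΩ:
  9.08 uΩ → 9.08
  0.357 mΩ = 0.357 × 10^3 uΩ = 357
  151 uΩ → 151
  529 uΩ → 529
Sum: 9.08 + 357 + 151 + 529 = 1046.08

1046.08 uΩ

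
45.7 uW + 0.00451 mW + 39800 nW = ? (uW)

In uW:
  45.7 uW → 45.7
  0.00451 mW = 0.00451e3 uW = 4.51
  39800 nW = 39800e-3 uW = 39.8
Sum: 45.7 + 4.51 + 39.8 = 90.01

90.01 uW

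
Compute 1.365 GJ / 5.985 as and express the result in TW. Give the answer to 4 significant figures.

228100000000000 TW

(1.365 × 10^9) / (5.985 × 10^-18) = 0.22807 × 10^27 W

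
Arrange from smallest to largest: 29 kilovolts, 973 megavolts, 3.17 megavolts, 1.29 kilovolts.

29 kilovolts = 29000 volts
973 megavolts = 973000000 volts
3.17 megavolts = 3170000 volts
1.29 kilovolts = 1290 volts

1.29 kilovolts < 29 kilovolts < 3.17 megavolts < 973 megavolts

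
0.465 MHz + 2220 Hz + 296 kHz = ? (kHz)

763.22 kHz

In kHz:
  0.465 MHz = 0.465 × 10³ kHz = 465
  2220 Hz = 2220 × 10⁻³ kHz = 2.22
  296 kHz → 296
Sum: 465 + 2.22 + 296 = 763.22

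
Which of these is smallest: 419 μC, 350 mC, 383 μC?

419 μC = 0.000419 C
350 mC = 0.35 C
383 μC = 0.000383 C

383 μC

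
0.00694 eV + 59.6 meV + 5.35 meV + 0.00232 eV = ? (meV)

74.21 meV

In meV:
  0.00694 eV = 0.00694 × 10³ meV = 6.94
  59.6 meV → 59.6
  5.35 meV → 5.35
  0.00232 eV = 0.00232 × 10³ meV = 2.32
Sum: 6.94 + 59.6 + 5.35 + 2.32 = 74.21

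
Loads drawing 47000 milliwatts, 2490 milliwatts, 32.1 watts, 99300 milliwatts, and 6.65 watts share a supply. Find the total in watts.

187.54 watts

In watts:
  47000 milliwatts = 47000 × 10^-3 watts = 47
  2490 milliwatts = 2490 × 10^-3 watts = 2.49
  32.1 watts → 32.1
  99300 milliwatts = 99300 × 10^-3 watts = 99.3
  6.65 watts → 6.65
Sum: 47 + 2.49 + 32.1 + 99.3 + 6.65 = 187.54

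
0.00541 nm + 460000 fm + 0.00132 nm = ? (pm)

In pm:
  0.00541 nm = 0.00541 × 10^3 pm = 5.41
  460000 fm = 460000 × 10^-3 pm = 460
  0.00132 nm = 0.00132 × 10^3 pm = 1.32
Sum: 5.41 + 460 + 1.32 = 466.73

466.73 pm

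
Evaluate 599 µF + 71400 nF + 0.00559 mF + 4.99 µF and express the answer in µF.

In µF:
  599 µF → 599
  71400 nF = 71400e-3 µF = 71.4
  0.00559 mF = 0.00559e3 µF = 5.59
  4.99 µF → 4.99
Sum: 599 + 71.4 + 5.59 + 4.99 = 680.98

680.98 µF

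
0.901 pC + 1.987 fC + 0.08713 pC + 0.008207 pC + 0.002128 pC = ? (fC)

In fC:
  0.901 pC = 0.901 × 10^3 fC = 901
  1.987 fC → 1.987
  0.08713 pC = 0.08713 × 10^3 fC = 87.13
  0.008207 pC = 0.008207 × 10^3 fC = 8.207
  0.002128 pC = 0.002128 × 10^3 fC = 2.128
Sum: 901 + 1.987 + 87.13 + 8.207 + 2.128 = 1000.452

1000.452 fC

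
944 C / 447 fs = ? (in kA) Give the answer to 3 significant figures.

(944) / (447 × 10⁻¹⁵) = 2.1119 × 10¹⁵ A

2110000000000 kA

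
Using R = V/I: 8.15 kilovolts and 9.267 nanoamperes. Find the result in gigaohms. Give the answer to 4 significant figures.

879.5 gigaohms

(8.15 × 10³) / (9.267 × 10⁻⁹) = 0.879465 × 10¹² Ω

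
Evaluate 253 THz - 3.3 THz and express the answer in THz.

In THz:
  253 THz → 253
  3.3 THz → 3.3
Difference: 253 - 3.3 = 249.7

249.7 THz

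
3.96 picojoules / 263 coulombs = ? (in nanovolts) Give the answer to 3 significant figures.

(3.96 × 10⁻¹²) / (263) = 0.015057 × 10⁻¹² V

0.0000151 nanovolts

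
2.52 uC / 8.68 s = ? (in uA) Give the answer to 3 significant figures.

0.290 uA

(2.52e-6) / (8.68) = 0.29032e-6 A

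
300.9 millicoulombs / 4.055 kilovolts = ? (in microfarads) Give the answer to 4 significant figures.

74.20 microfarads

(300.9 × 10^-3) / (4.055 × 10^3) = 74.2047 × 10^-6 F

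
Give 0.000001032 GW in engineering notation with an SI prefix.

= 1.032e3 W; 1e3 is kilo.

1.032 kW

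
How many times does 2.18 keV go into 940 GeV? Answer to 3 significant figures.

431000000

(940 × 10⁹) / (2.18 × 10³) = 431.2 × 10⁶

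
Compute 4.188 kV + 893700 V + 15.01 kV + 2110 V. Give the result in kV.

In kV:
  4.188 kV → 4.188
  893700 V = 893700 × 10⁻³ kV = 893.7
  15.01 kV → 15.01
  2110 V = 2110 × 10⁻³ kV = 2.11
Sum: 4.188 + 893.7 + 15.01 + 2.11 = 915.008

915.008 kV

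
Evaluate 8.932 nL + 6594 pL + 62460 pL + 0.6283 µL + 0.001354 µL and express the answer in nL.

707.64 nL

In nL:
  8.932 nL → 8.932
  6594 pL = 6594 × 10^-3 nL = 6.594
  62460 pL = 62460 × 10^-3 nL = 62.46
  0.6283 µL = 0.6283 × 10^3 nL = 628.3
  0.001354 µL = 0.001354 × 10^3 nL = 1.354
Sum: 8.932 + 6.594 + 62.46 + 628.3 + 1.354 = 707.64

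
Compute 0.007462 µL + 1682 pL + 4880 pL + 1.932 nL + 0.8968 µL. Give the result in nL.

In nL:
  0.007462 µL = 0.007462 × 10^3 nL = 7.462
  1682 pL = 1682 × 10^-3 nL = 1.682
  4880 pL = 4880 × 10^-3 nL = 4.88
  1.932 nL → 1.932
  0.8968 µL = 0.8968 × 10^3 nL = 896.8
Sum: 7.462 + 1.682 + 4.88 + 1.932 + 896.8 = 912.756

912.756 nL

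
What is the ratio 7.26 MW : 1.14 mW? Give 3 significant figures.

(7.26e6) / (1.14e-3) = 6.368e9

6370000000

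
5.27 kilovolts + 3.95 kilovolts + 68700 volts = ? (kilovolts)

77.92 kilovolts

In kilovolts:
  5.27 kilovolts → 5.27
  3.95 kilovolts → 3.95
  68700 volts = 68700 × 10^-3 kilovolts = 68.7
Sum: 5.27 + 3.95 + 68.7 = 77.92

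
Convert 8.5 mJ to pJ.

milli = 10^-3, pico = 10^-12; factor is 10^9.
8.5 × 10^9 = 8500000000

8500000000 pJ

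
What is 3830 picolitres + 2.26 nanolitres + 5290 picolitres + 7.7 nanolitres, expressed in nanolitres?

In nanolitres:
  3830 picolitres = 3830 × 10^-3 nanolitres = 3.83
  2.26 nanolitres → 2.26
  5290 picolitres = 5290 × 10^-3 nanolitres = 5.29
  7.7 nanolitres → 7.7
Sum: 3.83 + 2.26 + 5.29 + 7.7 = 19.08

19.08 nanolitres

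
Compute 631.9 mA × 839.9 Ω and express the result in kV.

0.53073281 kV

631.9 × 10⁻³ × 839.9 = 530732.81 × 10⁻³ V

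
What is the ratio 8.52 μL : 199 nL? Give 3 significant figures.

42.8

(8.52e-6) / (199e-9) = 0.04281e3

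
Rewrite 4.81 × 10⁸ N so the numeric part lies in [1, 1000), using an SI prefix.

= 481 × 10⁶ N; 10⁶ is mega.

481 MN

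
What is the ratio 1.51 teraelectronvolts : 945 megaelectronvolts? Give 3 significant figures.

(1.51 × 10¹²) / (945 × 10⁶) = 0.001598 × 10⁶

1600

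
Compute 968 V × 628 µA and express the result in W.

0.607904 W

968 × 628 × 10⁻⁶ = 607904 × 10⁻⁶ W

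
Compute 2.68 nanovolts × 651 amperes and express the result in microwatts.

1.74468 microwatts

2.68 × 10^-9 × 651 = 1744.68 × 10^-9 W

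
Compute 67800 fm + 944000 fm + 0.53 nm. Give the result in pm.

In pm:
  67800 fm = 67800 × 10⁻³ pm = 67.8
  944000 fm = 944000 × 10⁻³ pm = 944
  0.53 nm = 0.53 × 10³ pm = 530
Sum: 67.8 + 944 + 530 = 1541.8

1541.8 pm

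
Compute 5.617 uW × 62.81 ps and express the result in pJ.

5.617 × 10⁻⁶ × 62.81 × 10⁻¹² = 352.80377 × 10⁻¹⁸ J

0.00035280377 pJ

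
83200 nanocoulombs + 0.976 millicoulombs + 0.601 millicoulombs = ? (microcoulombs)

1660.2 microcoulombs

In microcoulombs:
  83200 nanocoulombs = 83200 × 10^-3 microcoulombs = 83.2
  0.976 millicoulombs = 0.976 × 10^3 microcoulombs = 976
  0.601 millicoulombs = 0.601 × 10^3 microcoulombs = 601
Sum: 83.2 + 976 + 601 = 1660.2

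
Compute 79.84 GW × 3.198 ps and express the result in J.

79.84e9 × 3.198e-12 = 255.32832e-3 J

0.25532832 J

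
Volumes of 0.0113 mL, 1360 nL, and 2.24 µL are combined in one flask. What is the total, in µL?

In µL:
  0.0113 mL = 0.0113 × 10^3 µL = 11.3
  1360 nL = 1360 × 10^-3 µL = 1.36
  2.24 µL → 2.24
Sum: 11.3 + 1.36 + 2.24 = 14.9

14.9 µL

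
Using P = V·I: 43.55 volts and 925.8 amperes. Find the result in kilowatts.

43.55 × 925.8 = 40318.59 W

40.31859 kilowatts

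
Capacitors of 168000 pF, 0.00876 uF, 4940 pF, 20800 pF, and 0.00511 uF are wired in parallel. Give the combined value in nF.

207.61 nF

In nF:
  168000 pF = 168000 × 10⁻³ nF = 168
  0.00876 uF = 0.00876 × 10³ nF = 8.76
  4940 pF = 4940 × 10⁻³ nF = 4.94
  20800 pF = 20800 × 10⁻³ nF = 20.8
  0.00511 uF = 0.00511 × 10³ nF = 5.11
Sum: 168 + 8.76 + 4.94 + 20.8 + 5.11 = 207.61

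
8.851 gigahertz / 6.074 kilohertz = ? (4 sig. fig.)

(8.851e9) / (6.074e3) = 1.4572e6

1457000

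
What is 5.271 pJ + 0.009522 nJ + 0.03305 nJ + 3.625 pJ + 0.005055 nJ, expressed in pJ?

In pJ:
  5.271 pJ → 5.271
  0.009522 nJ = 0.009522 × 10³ pJ = 9.522
  0.03305 nJ = 0.03305 × 10³ pJ = 33.05
  3.625 pJ → 3.625
  0.005055 nJ = 0.005055 × 10³ pJ = 5.055
Sum: 5.271 + 9.522 + 33.05 + 3.625 + 5.055 = 56.523

56.523 pJ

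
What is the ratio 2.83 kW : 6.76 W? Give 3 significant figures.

419

(2.83e3) / (6.76) = 0.4186e3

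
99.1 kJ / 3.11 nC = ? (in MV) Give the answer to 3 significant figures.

31900000 MV

(99.1e3) / (3.11e-9) = 31.865e12 V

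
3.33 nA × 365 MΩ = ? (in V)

1.21545 V

3.33 × 10⁻⁹ × 365 × 10⁶ = 1215.45 × 10⁻³ V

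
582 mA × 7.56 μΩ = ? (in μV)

4.39992 μV

582 × 10⁻³ × 7.56 × 10⁻⁶ = 4399.92 × 10⁻⁹ V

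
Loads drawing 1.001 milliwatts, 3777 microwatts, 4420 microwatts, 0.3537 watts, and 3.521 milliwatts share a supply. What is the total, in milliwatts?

In milliwatts:
  1.001 milliwatts → 1.001
  3777 microwatts = 3777e-3 milliwatts = 3.777
  4420 microwatts = 4420e-3 milliwatts = 4.42
  0.3537 watts = 0.3537e3 milliwatts = 353.7
  3.521 milliwatts → 3.521
Sum: 1.001 + 3.777 + 4.42 + 353.7 + 3.521 = 366.419

366.419 milliwatts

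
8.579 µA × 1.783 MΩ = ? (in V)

15.296357 V

8.579e-6 × 1.783e6 = 15.296357 V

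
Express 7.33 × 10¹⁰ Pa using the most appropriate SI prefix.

73.3 GPa

= 73.3 × 10⁹ Pa; 10⁹ is giga.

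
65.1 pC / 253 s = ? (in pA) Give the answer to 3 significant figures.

(65.1 × 10⁻¹²) / (253) = 0.25731 × 10⁻¹² A

0.257 pA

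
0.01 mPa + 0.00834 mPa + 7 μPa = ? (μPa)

25.34 μPa

In μPa:
  0.01 mPa = 0.01 × 10³ μPa = 10
  0.00834 mPa = 0.00834 × 10³ μPa = 8.34
  7 μPa → 7
Sum: 10 + 8.34 + 7 = 25.34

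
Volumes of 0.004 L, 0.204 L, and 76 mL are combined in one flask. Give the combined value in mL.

284 mL

In mL:
  0.004 L = 0.004 × 10³ mL = 4
  0.204 L = 0.204 × 10³ mL = 204
  76 mL → 76
Sum: 4 + 204 + 76 = 284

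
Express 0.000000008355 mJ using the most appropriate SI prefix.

= 8.355e-12 J; 1e-12 is pico.

8.355 pJ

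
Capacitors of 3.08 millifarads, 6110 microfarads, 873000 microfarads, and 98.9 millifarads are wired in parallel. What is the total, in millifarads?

981.09 millifarads

In millifarads:
  3.08 millifarads → 3.08
  6110 microfarads = 6110 × 10^-3 millifarads = 6.11
  873000 microfarads = 873000 × 10^-3 millifarads = 873
  98.9 millifarads → 98.9
Sum: 3.08 + 6.11 + 873 + 98.9 = 981.09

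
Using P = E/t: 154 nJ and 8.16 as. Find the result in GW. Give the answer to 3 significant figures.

(154 × 10^-9) / (8.16 × 10^-18) = 18.873 × 10^9 W

18.9 GW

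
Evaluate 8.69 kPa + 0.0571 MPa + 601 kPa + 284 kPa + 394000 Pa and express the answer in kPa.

In kPa:
  8.69 kPa → 8.69
  0.0571 MPa = 0.0571 × 10^3 kPa = 57.1
  601 kPa → 601
  284 kPa → 284
  394000 Pa = 394000 × 10^-3 kPa = 394
Sum: 8.69 + 57.1 + 601 + 284 + 394 = 1344.79

1344.79 kPa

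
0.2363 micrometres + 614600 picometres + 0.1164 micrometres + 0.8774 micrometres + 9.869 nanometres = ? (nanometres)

In nanometres:
  0.2363 micrometres = 0.2363 × 10^3 nanometres = 236.3
  614600 picometres = 614600 × 10^-3 nanometres = 614.6
  0.1164 micrometres = 0.1164 × 10^3 nanometres = 116.4
  0.8774 micrometres = 0.8774 × 10^3 nanometres = 877.4
  9.869 nanometres → 9.869
Sum: 236.3 + 614.6 + 116.4 + 877.4 + 9.869 = 1854.569

1854.569 nanometres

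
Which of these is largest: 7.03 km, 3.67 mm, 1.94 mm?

7.03 km

7.03 km = 7030 m
3.67 mm = 0.00367 m
1.94 mm = 0.00194 m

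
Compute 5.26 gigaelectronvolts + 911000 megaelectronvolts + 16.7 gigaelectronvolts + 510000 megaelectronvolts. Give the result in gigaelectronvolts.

In gigaelectronvolts:
  5.26 gigaelectronvolts → 5.26
  911000 megaelectronvolts = 911000 × 10^-3 gigaelectronvolts = 911
  16.7 gigaelectronvolts → 16.7
  510000 megaelectronvolts = 510000 × 10^-3 gigaelectronvolts = 510
Sum: 5.26 + 911 + 16.7 + 510 = 1442.96

1442.96 gigaelectronvolts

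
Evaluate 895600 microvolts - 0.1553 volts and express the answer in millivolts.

740.3 millivolts

In millivolts:
  895600 microvolts = 895600 × 10⁻³ millivolts = 895.6
  0.1553 volts = 0.1553 × 10³ millivolts = 155.3
Difference: 895.6 - 155.3 = 740.3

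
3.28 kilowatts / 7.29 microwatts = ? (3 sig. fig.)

(3.28 × 10^3) / (7.29 × 10^-6) = 0.4499 × 10^9

450000000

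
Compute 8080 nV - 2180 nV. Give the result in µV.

In µV:
  8080 nV = 8080e-3 µV = 8.08
  2180 nV = 2180e-3 µV = 2.18
Difference: 8.08 - 2.18 = 5.9

5.9 µV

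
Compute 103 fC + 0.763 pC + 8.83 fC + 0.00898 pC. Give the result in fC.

In fC:
  103 fC → 103
  0.763 pC = 0.763e3 fC = 763
  8.83 fC → 8.83
  0.00898 pC = 0.00898e3 fC = 8.98
Sum: 103 + 763 + 8.83 + 8.98 = 883.81

883.81 fC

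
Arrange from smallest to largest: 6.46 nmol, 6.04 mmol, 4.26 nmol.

6.46 nmol = 0.00000000646 mol
6.04 mmol = 0.00604 mol
4.26 nmol = 0.00000000426 mol

4.26 nmol < 6.46 nmol < 6.04 mmol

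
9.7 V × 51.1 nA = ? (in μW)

9.7 × 51.1e-9 = 495.67e-9 W

0.49567 μW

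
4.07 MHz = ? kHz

mega = 10^6, kilo = 10^3; factor is 10^3.
4.07 × 10^3 = 4070

4070 kHz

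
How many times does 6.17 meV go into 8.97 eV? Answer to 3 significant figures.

1450

(8.97) / (6.17 × 10⁻³) = 1.454 × 10³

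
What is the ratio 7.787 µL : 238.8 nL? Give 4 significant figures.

32.61

(7.787e-6) / (238.8e-9) = 0.032609e3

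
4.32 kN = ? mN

kilo = 10³, milli = 10⁻³; factor is 10⁶.
4.32 × 10⁶ = 4320000

4320000 mN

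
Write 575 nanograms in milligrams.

nano = 1e-9, milli = 1e-3; factor is 1e-6.
575 × 1e-6 = 0.000575

0.000575 milligrams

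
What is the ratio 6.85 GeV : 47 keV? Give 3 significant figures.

(6.85 × 10^9) / (47 × 10^3) = 0.1457 × 10^6

146000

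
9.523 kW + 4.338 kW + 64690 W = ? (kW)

In kW:
  9.523 kW → 9.523
  4.338 kW → 4.338
  64690 W = 64690 × 10⁻³ kW = 64.69
Sum: 9.523 + 4.338 + 64.69 = 78.551

78.551 kW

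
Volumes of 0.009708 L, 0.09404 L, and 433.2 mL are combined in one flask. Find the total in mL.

536.948 mL

In mL:
  0.009708 L = 0.009708e3 mL = 9.708
  0.09404 L = 0.09404e3 mL = 94.04
  433.2 mL → 433.2
Sum: 9.708 + 94.04 + 433.2 = 536.948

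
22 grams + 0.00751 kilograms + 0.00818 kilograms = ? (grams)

In grams:
  22 grams → 22
  0.00751 kilograms = 0.00751 × 10^3 grams = 7.51
  0.00818 kilograms = 0.00818 × 10^3 grams = 8.18
Sum: 22 + 7.51 + 8.18 = 37.69

37.69 grams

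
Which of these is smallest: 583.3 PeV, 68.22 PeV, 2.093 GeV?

583.3 PeV = 583300000000000000 eV
68.22 PeV = 68220000000000000 eV
2.093 GeV = 2093000000 eV

2.093 GeV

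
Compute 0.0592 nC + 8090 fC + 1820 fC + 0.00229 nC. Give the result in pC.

71.4 pC

In pC:
  0.0592 nC = 0.0592e3 pC = 59.2
  8090 fC = 8090e-3 pC = 8.09
  1820 fC = 1820e-3 pC = 1.82
  0.00229 nC = 0.00229e3 pC = 2.29
Sum: 59.2 + 8.09 + 1.82 + 2.29 = 71.4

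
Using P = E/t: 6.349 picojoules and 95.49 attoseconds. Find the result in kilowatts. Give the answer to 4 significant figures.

66.49 kilowatts

(6.349 × 10⁻¹²) / (95.49 × 10⁻¹⁸) = 0.0664886 × 10⁶ W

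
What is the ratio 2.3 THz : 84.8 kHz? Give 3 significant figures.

(2.3 × 10^12) / (84.8 × 10^3) = 0.02712 × 10^9

27100000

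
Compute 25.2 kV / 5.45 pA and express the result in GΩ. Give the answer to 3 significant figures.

(25.2 × 10³) / (5.45 × 10⁻¹²) = 4.6239 × 10¹⁵ Ω

4620000 GΩ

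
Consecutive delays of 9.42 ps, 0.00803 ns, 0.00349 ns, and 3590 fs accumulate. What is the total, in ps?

In ps:
  9.42 ps → 9.42
  0.00803 ns = 0.00803 × 10³ ps = 8.03
  0.00349 ns = 0.00349 × 10³ ps = 3.49
  3590 fs = 3590 × 10⁻³ ps = 3.59
Sum: 9.42 + 8.03 + 3.49 + 3.59 = 24.53

24.53 ps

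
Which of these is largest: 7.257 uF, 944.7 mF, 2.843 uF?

944.7 mF

7.257 uF = 0.000007257 F
944.7 mF = 0.9447 F
2.843 uF = 0.000002843 F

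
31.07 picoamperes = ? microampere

0.00003107 microamperes

pico = 1e-12, micro = 1e-6; factor is 1e-6.
31.07 × 1e-6 = 0.00003107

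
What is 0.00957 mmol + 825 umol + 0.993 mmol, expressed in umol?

1827.57 umol

In umol:
  0.00957 mmol = 0.00957e3 umol = 9.57
  825 umol → 825
  0.993 mmol = 0.993e3 umol = 993
Sum: 9.57 + 825 + 993 = 1827.57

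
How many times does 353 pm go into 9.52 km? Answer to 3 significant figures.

(9.52e3) / (353e-12) = 0.02697e15

27000000000000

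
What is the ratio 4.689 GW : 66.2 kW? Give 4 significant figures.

70830

(4.689 × 10^9) / (66.2 × 10^3) = 0.070831 × 10^6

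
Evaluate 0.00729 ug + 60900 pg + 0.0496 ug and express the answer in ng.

In ng:
  0.00729 ug = 0.00729 × 10^3 ng = 7.29
  60900 pg = 60900 × 10^-3 ng = 60.9
  0.0496 ug = 0.0496 × 10^3 ng = 49.6
Sum: 7.29 + 60.9 + 49.6 = 117.79

117.79 ng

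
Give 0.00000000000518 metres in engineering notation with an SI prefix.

5.18 picometres

= 5.18 × 10^-12 metres; 10^-12 is pico.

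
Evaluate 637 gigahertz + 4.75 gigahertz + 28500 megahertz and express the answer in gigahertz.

In gigahertz:
  637 gigahertz → 637
  4.75 gigahertz → 4.75
  28500 megahertz = 28500e-3 gigahertz = 28.5
Sum: 637 + 4.75 + 28.5 = 670.25

670.25 gigahertz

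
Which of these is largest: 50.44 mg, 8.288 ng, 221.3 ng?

50.44 mg = 0.05044 g
8.288 ng = 0.000000008288 g
221.3 ng = 0.0000002213 g

50.44 mg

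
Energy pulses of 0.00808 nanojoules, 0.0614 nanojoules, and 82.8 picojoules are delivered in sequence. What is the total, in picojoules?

152.28 picojoules

In picojoules:
  0.00808 nanojoules = 0.00808e3 picojoules = 8.08
  0.0614 nanojoules = 0.0614e3 picojoules = 61.4
  82.8 picojoules → 82.8
Sum: 8.08 + 61.4 + 82.8 = 152.28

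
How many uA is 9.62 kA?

9620000000 uA

kilo = 10³, micro = 10⁻⁶; factor is 10⁹.
9.62 × 10⁹ = 9620000000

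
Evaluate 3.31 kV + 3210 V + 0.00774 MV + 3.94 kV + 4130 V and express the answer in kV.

22.33 kV

In kV:
  3.31 kV → 3.31
  3210 V = 3210e-3 kV = 3.21
  0.00774 MV = 0.00774e3 kV = 7.74
  3.94 kV → 3.94
  4130 V = 4130e-3 kV = 4.13
Sum: 3.31 + 3.21 + 7.74 + 3.94 + 4.13 = 22.33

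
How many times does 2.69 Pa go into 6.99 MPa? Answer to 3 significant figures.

(6.99e6) / (2.69) = 2.599e6

2600000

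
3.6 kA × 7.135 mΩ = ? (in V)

3.6e3 × 7.135e-3 = 25.686 V

25.686 V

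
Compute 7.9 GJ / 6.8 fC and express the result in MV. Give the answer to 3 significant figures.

1160000000000000000 MV

(7.9 × 10^9) / (6.8 × 10^-15) = 1.1618 × 10^24 V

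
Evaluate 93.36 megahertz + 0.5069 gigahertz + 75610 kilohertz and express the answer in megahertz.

675.87 megahertz

In megahertz:
  93.36 megahertz → 93.36
  0.5069 gigahertz = 0.5069 × 10^3 megahertz = 506.9
  75610 kilohertz = 75610 × 10^-3 megahertz = 75.61
Sum: 93.36 + 506.9 + 75.61 = 675.87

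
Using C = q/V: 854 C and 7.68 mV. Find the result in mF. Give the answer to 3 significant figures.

111000000 mF

(854) / (7.68 × 10^-3) = 111.2 × 10^3 F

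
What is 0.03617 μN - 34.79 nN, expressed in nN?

1.38 nN

In nN:
  0.03617 μN = 0.03617 × 10³ nN = 36.17
  34.79 nN → 34.79
Difference: 36.17 - 34.79 = 1.38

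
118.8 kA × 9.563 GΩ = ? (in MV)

118.8e3 × 9.563e9 = 1136.0844e12 V

1136084400 MV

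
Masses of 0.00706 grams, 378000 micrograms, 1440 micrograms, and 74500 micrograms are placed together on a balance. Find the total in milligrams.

461 milligrams

In milligrams:
  0.00706 grams = 0.00706e3 milligrams = 7.06
  378000 micrograms = 378000e-3 milligrams = 378
  1440 micrograms = 1440e-3 milligrams = 1.44
  74500 micrograms = 74500e-3 milligrams = 74.5
Sum: 7.06 + 378 + 1.44 + 74.5 = 461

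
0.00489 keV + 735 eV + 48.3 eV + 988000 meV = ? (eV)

1776.19 eV

In eV:
  0.00489 keV = 0.00489 × 10³ eV = 4.89
  735 eV → 735
  48.3 eV → 48.3
  988000 meV = 988000 × 10⁻³ eV = 988
Sum: 4.89 + 735 + 48.3 + 988 = 1776.19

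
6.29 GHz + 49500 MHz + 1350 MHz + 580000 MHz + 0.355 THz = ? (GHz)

992.14 GHz

In GHz:
  6.29 GHz → 6.29
  49500 MHz = 49500e-3 GHz = 49.5
  1350 MHz = 1350e-3 GHz = 1.35
  580000 MHz = 580000e-3 GHz = 580
  0.355 THz = 0.355e3 GHz = 355
Sum: 6.29 + 49.5 + 1.35 + 580 + 355 = 992.14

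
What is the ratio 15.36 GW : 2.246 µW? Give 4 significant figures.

6839000000000000

(15.36 × 10⁹) / (2.246 × 10⁻⁶) = 6.8388 × 10¹⁵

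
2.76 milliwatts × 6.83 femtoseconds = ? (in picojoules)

2.76e-3 × 6.83e-15 = 18.8508e-18 J

0.0000188508 picojoules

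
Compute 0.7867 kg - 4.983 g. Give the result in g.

In g:
  0.7867 kg = 0.7867e3 g = 786.7
  4.983 g → 4.983
Difference: 786.7 - 4.983 = 781.717

781.717 g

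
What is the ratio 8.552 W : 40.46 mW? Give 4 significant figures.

(8.552) / (40.46 × 10⁻³) = 0.21137 × 10³

211.4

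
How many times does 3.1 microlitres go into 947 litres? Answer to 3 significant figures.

(947) / (3.1 × 10⁻⁶) = 305.5 × 10⁶

305000000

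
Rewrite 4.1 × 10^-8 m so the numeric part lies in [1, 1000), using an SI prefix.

= 41 × 10^-9 m; 10^-9 is nano.

41 nm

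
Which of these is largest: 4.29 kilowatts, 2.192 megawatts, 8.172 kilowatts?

4.29 kilowatts = 4290 watts
2.192 megawatts = 2192000 watts
8.172 kilowatts = 8172 watts

2.192 megawatts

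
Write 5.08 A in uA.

5080000 uA

(no prefix) = 1e0, micro = 1e-6; factor is 1e6.
5.08 × 1e6 = 5080000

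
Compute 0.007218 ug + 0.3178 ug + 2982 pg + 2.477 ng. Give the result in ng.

In ng:
  0.007218 ug = 0.007218e3 ng = 7.218
  0.3178 ug = 0.3178e3 ng = 317.8
  2982 pg = 2982e-3 ng = 2.982
  2.477 ng → 2.477
Sum: 7.218 + 317.8 + 2.982 + 2.477 = 330.477

330.477 ng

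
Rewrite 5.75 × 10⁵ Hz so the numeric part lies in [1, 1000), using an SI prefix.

575 kHz

= 575 × 10³ Hz; 10³ is kilo.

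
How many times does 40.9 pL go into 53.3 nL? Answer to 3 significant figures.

1300

(53.3 × 10⁻⁹) / (40.9 × 10⁻¹²) = 1.303 × 10³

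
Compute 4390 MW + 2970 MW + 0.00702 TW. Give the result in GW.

In GW:
  4390 MW = 4390 × 10^-3 GW = 4.39
  2970 MW = 2970 × 10^-3 GW = 2.97
  0.00702 TW = 0.00702 × 10^3 GW = 7.02
Sum: 4.39 + 2.97 + 7.02 = 14.38

14.38 GW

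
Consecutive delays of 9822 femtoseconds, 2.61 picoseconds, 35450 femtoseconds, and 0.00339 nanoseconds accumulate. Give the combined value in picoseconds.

51.272 picoseconds

In picoseconds:
  9822 femtoseconds = 9822 × 10^-3 picoseconds = 9.822
  2.61 picoseconds → 2.61
  35450 femtoseconds = 35450 × 10^-3 picoseconds = 35.45
  0.00339 nanoseconds = 0.00339 × 10^3 picoseconds = 3.39
Sum: 9.822 + 2.61 + 35.45 + 3.39 = 51.272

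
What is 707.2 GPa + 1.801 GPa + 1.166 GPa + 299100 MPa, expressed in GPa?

In GPa:
  707.2 GPa → 707.2
  1.801 GPa → 1.801
  1.166 GPa → 1.166
  299100 MPa = 299100e-3 GPa = 299.1
Sum: 707.2 + 1.801 + 1.166 + 299.1 = 1009.267

1009.267 GPa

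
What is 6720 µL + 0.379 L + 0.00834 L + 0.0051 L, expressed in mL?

399.16 mL

In mL:
  6720 µL = 6720 × 10⁻³ mL = 6.72
  0.379 L = 0.379 × 10³ mL = 379
  0.00834 L = 0.00834 × 10³ mL = 8.34
  0.0051 L = 0.0051 × 10³ mL = 5.1
Sum: 6.72 + 379 + 8.34 + 5.1 = 399.16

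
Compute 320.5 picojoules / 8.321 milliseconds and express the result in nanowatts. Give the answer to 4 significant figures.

38.52 nanowatts

(320.5 × 10⁻¹²) / (8.321 × 10⁻³) = 38.517 × 10⁻⁹ W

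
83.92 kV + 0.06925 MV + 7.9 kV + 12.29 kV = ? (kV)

173.36 kV

In kV:
  83.92 kV → 83.92
  0.06925 MV = 0.06925e3 kV = 69.25
  7.9 kV → 7.9
  12.29 kV → 12.29
Sum: 83.92 + 69.25 + 7.9 + 12.29 = 173.36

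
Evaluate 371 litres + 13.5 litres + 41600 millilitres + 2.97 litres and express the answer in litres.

429.07 litres

In litres:
  371 litres → 371
  13.5 litres → 13.5
  41600 millilitres = 41600e-3 litres = 41.6
  2.97 litres → 2.97
Sum: 371 + 13.5 + 41.6 + 2.97 = 429.07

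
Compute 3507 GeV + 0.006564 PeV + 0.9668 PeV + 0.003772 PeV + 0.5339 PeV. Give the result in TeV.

In TeV:
  3507 GeV = 3507 × 10⁻³ TeV = 3.507
  0.006564 PeV = 0.006564 × 10³ TeV = 6.564
  0.9668 PeV = 0.9668 × 10³ TeV = 966.8
  0.003772 PeV = 0.003772 × 10³ TeV = 3.772
  0.5339 PeV = 0.5339 × 10³ TeV = 533.9
Sum: 3.507 + 6.564 + 966.8 + 3.772 + 533.9 = 1514.543

1514.543 TeV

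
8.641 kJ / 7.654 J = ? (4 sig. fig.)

(8.641 × 10³) / (7.654) = 1.129 × 10³

1129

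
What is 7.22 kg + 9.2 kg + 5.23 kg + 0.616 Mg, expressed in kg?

637.65 kg

In kg:
  7.22 kg → 7.22
  9.2 kg → 9.2
  5.23 kg → 5.23
  0.616 Mg = 0.616 × 10³ kg = 616
Sum: 7.22 + 9.2 + 5.23 + 616 = 637.65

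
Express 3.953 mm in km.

0.000003953 km

milli = 10⁻³, kilo = 10³; factor is 10⁻⁶.
3.953 × 10⁻⁶ = 0.000003953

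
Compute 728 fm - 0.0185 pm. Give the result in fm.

709.5 fm

In fm:
  728 fm → 728
  0.0185 pm = 0.0185 × 10^3 fm = 18.5
Difference: 728 - 18.5 = 709.5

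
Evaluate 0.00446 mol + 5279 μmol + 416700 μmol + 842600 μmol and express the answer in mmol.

1269.039 mmol

In mmol:
  0.00446 mol = 0.00446 × 10^3 mmol = 4.46
  5279 μmol = 5279 × 10^-3 mmol = 5.279
  416700 μmol = 416700 × 10^-3 mmol = 416.7
  842600 μmol = 842600 × 10^-3 mmol = 842.6
Sum: 4.46 + 5.279 + 416.7 + 842.6 = 1269.039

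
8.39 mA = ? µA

milli = 1e-3, micro = 1e-6; factor is 1e3.
8.39 × 1e3 = 8390

8390 µA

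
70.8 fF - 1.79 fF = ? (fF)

69.01 fF

In fF:
  70.8 fF → 70.8
  1.79 fF → 1.79
Difference: 70.8 - 1.79 = 69.01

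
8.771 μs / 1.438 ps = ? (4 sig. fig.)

(8.771 × 10⁻⁶) / (1.438 × 10⁻¹²) = 6.0994 × 10⁶

6099000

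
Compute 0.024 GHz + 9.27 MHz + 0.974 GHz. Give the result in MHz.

1007.27 MHz

In MHz:
  0.024 GHz = 0.024 × 10^3 MHz = 24
  9.27 MHz → 9.27
  0.974 GHz = 0.974 × 10^3 MHz = 974
Sum: 24 + 9.27 + 974 = 1007.27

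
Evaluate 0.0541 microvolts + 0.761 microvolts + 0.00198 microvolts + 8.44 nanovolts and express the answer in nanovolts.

825.52 nanovolts

In nanovolts:
  0.0541 microvolts = 0.0541 × 10^3 nanovolts = 54.1
  0.761 microvolts = 0.761 × 10^3 nanovolts = 761
  0.00198 microvolts = 0.00198 × 10^3 nanovolts = 1.98
  8.44 nanovolts → 8.44
Sum: 54.1 + 761 + 1.98 + 8.44 = 825.52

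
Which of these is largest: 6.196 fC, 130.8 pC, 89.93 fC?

130.8 pC

6.196 fC = 0.000000000000006196 C
130.8 pC = 0.0000000001308 C
89.93 fC = 0.00000000000008993 C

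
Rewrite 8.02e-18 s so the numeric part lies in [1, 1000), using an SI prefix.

8.02 as

= 8.02e-18 s; 1e-18 is atto.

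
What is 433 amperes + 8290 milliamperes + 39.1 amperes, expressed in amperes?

480.39 amperes

In amperes:
  433 amperes → 433
  8290 milliamperes = 8290e-3 amperes = 8.29
  39.1 amperes → 39.1
Sum: 433 + 8.29 + 39.1 = 480.39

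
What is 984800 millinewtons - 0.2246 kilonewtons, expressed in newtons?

760.2 newtons

In newtons:
  984800 millinewtons = 984800 × 10^-3 newtons = 984.8
  0.2246 kilonewtons = 0.2246 × 10^3 newtons = 224.6
Difference: 984.8 - 224.6 = 760.2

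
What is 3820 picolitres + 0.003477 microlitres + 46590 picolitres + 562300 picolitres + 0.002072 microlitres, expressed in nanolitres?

618.259 nanolitres

In nanolitres:
  3820 picolitres = 3820 × 10^-3 nanolitres = 3.82
  0.003477 microlitres = 0.003477 × 10^3 nanolitres = 3.477
  46590 picolitres = 46590 × 10^-3 nanolitres = 46.59
  562300 picolitres = 562300 × 10^-3 nanolitres = 562.3
  0.002072 microlitres = 0.002072 × 10^3 nanolitres = 2.072
Sum: 3.82 + 3.477 + 46.59 + 562.3 + 2.072 = 618.259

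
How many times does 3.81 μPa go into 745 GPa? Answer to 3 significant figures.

196000000000000000

(745 × 10⁹) / (3.81 × 10⁻⁶) = 195.5 × 10¹⁵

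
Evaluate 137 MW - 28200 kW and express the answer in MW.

108.8 MW

In MW:
  137 MW → 137
  28200 kW = 28200 × 10^-3 MW = 28.2
Difference: 137 - 28.2 = 108.8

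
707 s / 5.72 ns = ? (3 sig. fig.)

(707) / (5.72e-9) = 123.6e9

124000000000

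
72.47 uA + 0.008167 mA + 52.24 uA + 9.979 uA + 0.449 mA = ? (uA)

591.856 uA

In uA:
  72.47 uA → 72.47
  0.008167 mA = 0.008167 × 10^3 uA = 8.167
  52.24 uA → 52.24
  9.979 uA → 9.979
  0.449 mA = 0.449 × 10^3 uA = 449
Sum: 72.47 + 8.167 + 52.24 + 9.979 + 449 = 591.856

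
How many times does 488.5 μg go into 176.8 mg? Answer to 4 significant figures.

(176.8e-3) / (488.5e-6) = 0.36192e3

361.9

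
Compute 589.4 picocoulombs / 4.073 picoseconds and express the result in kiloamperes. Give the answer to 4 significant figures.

0.1447 kiloamperes

(589.4e-12) / (4.073e-12) = 144.709 A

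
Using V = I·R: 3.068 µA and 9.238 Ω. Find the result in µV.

3.068 × 10^-6 × 9.238 = 28.342184 × 10^-6 V

28.342184 µV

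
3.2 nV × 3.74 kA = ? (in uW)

11.968 uW

3.2e-9 × 3.74e3 = 11.968e-6 W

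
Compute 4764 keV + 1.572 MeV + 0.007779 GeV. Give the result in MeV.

14.115 MeV

In MeV:
  4764 keV = 4764e-3 MeV = 4.764
  1.572 MeV → 1.572
  0.007779 GeV = 0.007779e3 MeV = 7.779
Sum: 4.764 + 1.572 + 7.779 = 14.115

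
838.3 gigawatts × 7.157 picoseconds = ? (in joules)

838.3e9 × 7.157e-12 = 5999.7131e-3 J

5.9997131 joules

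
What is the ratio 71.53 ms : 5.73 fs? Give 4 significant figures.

12480000000000

(71.53 × 10⁻³) / (5.73 × 10⁻¹⁵) = 12.483 × 10¹²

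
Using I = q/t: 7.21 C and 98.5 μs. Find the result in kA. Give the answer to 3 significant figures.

(7.21) / (98.5e-6) = 0.073198e6 A

73.2 kA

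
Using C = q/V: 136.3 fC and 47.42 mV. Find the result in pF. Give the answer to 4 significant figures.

(136.3e-15) / (47.42e-3) = 2.87431e-12 F

2.874 pF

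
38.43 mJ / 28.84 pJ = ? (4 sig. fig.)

(38.43e-3) / (28.84e-12) = 1.3325e9

1333000000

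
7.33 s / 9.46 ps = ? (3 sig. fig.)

775000000000

(7.33) / (9.46 × 10^-12) = 0.7748 × 10^12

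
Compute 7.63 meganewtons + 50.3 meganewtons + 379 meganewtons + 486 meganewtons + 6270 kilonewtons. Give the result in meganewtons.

In meganewtons:
  7.63 meganewtons → 7.63
  50.3 meganewtons → 50.3
  379 meganewtons → 379
  486 meganewtons → 486
  6270 kilonewtons = 6270 × 10^-3 meganewtons = 6.27
Sum: 7.63 + 50.3 + 379 + 486 + 6.27 = 929.2

929.2 meganewtons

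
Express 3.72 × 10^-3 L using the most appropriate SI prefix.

3.72 mL

= 3.72 × 10^-3 L; 10^-3 is milli.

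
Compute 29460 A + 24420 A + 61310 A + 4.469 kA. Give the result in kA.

In kA:
  29460 A = 29460 × 10⁻³ kA = 29.46
  24420 A = 24420 × 10⁻³ kA = 24.42
  61310 A = 61310 × 10⁻³ kA = 61.31
  4.469 kA → 4.469
Sum: 29.46 + 24.42 + 61.31 + 4.469 = 119.659

119.659 kA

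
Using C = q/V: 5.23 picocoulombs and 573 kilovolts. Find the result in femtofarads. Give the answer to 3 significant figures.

0.00913 femtofarads

(5.23 × 10⁻¹²) / (573 × 10³) = 0.0091274 × 10⁻¹⁵ F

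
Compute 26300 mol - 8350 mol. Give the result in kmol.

In kmol:
  26300 mol = 26300 × 10⁻³ kmol = 26.3
  8350 mol = 8350 × 10⁻³ kmol = 8.35
Difference: 26.3 - 8.35 = 17.95

17.95 kmol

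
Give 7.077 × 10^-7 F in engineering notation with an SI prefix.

707.7 nF

= 707.7 × 10^-9 F; 10^-9 is nano.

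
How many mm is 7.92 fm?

0.00000000000792 mm

femto = 10⁻¹⁵, milli = 10⁻³; factor is 10⁻¹².
7.92 × 10⁻¹² = 0.00000000000792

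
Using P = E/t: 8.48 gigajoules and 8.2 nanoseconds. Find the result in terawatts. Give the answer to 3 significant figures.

(8.48 × 10^9) / (8.2 × 10^-9) = 1.0341 × 10^18 W

1030000 terawatts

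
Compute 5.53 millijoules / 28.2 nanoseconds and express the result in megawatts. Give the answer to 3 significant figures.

0.196 megawatts

(5.53 × 10^-3) / (28.2 × 10^-9) = 0.1961 × 10^6 W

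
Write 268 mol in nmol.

268000000000 nmol

(no prefix) = 10⁰, nano = 10⁻⁹; factor is 10⁹.
268 × 10⁹ = 268000000000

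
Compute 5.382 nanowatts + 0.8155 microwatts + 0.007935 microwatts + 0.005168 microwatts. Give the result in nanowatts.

In nanowatts:
  5.382 nanowatts → 5.382
  0.8155 microwatts = 0.8155e3 nanowatts = 815.5
  0.007935 microwatts = 0.007935e3 nanowatts = 7.935
  0.005168 microwatts = 0.005168e3 nanowatts = 5.168
Sum: 5.382 + 815.5 + 7.935 + 5.168 = 833.985

833.985 nanowatts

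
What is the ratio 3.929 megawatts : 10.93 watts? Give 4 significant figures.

(3.929 × 10^6) / (10.93) = 0.35947 × 10^6

359500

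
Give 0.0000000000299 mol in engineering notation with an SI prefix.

= 29.9 × 10⁻¹² mol; 10⁻¹² is pico.

29.9 pmol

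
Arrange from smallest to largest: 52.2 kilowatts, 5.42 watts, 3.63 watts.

3.63 watts < 5.42 watts < 52.2 kilowatts

52.2 kilowatts = 52200 watts
5.42 watts = 5.42 watts
3.63 watts = 3.63 watts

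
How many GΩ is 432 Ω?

(no prefix) = 10^0, giga = 10^9; factor is 10^-9.
432 × 10^-9 = 0.000000432

0.000000432 GΩ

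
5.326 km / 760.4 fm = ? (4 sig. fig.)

7004000000000000

(5.326 × 10³) / (760.4 × 10⁻¹⁵) = 0.0070042 × 10¹⁸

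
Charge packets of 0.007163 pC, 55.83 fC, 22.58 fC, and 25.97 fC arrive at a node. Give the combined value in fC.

In fC:
  0.007163 pC = 0.007163 × 10³ fC = 7.163
  55.83 fC → 55.83
  22.58 fC → 22.58
  25.97 fC → 25.97
Sum: 7.163 + 55.83 + 22.58 + 25.97 = 111.543

111.543 fC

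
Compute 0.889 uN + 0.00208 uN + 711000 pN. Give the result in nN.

1602.08 nN

In nN:
  0.889 uN = 0.889 × 10³ nN = 889
  0.00208 uN = 0.00208 × 10³ nN = 2.08
  711000 pN = 711000 × 10⁻³ nN = 711
Sum: 889 + 2.08 + 711 = 1602.08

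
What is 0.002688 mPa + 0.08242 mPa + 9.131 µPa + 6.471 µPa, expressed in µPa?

In µPa:
  0.002688 mPa = 0.002688 × 10³ µPa = 2.688
  0.08242 mPa = 0.08242 × 10³ µPa = 82.42
  9.131 µPa → 9.131
  6.471 µPa → 6.471
Sum: 2.688 + 82.42 + 9.131 + 6.471 = 100.71

100.71 µPa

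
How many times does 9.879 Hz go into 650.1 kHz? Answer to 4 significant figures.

65810

(650.1 × 10^3) / (9.879) = 65.806 × 10^3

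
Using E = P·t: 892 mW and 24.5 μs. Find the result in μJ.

892 × 10⁻³ × 24.5 × 10⁻⁶ = 21854 × 10⁻⁹ J

21.854 μJ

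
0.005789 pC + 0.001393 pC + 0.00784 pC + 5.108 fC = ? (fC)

In fC:
  0.005789 pC = 0.005789 × 10^3 fC = 5.789
  0.001393 pC = 0.001393 × 10^3 fC = 1.393
  0.00784 pC = 0.00784 × 10^3 fC = 7.84
  5.108 fC → 5.108
Sum: 5.789 + 1.393 + 7.84 + 5.108 = 20.13

20.13 fC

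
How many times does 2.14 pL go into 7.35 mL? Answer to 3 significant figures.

(7.35 × 10⁻³) / (2.14 × 10⁻¹²) = 3.435 × 10⁹

3430000000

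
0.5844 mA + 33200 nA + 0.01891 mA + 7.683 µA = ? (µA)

644.193 µA

In µA:
  0.5844 mA = 0.5844 × 10^3 µA = 584.4
  33200 nA = 33200 × 10^-3 µA = 33.2
  0.01891 mA = 0.01891 × 10^3 µA = 18.91
  7.683 µA → 7.683
Sum: 584.4 + 33.2 + 18.91 + 7.683 = 644.193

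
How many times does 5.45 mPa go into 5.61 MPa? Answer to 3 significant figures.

1030000000

(5.61 × 10^6) / (5.45 × 10^-3) = 1.029 × 10^9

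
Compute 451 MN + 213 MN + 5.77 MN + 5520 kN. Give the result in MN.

In MN:
  451 MN → 451
  213 MN → 213
  5.77 MN → 5.77
  5520 kN = 5520e-3 MN = 5.52
Sum: 451 + 213 + 5.77 + 5.52 = 675.29

675.29 MN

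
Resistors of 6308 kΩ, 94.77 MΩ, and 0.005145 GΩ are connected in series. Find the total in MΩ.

In MΩ:
  6308 kΩ = 6308e-3 MΩ = 6.308
  94.77 MΩ → 94.77
  0.005145 GΩ = 0.005145e3 MΩ = 5.145
Sum: 6.308 + 94.77 + 5.145 = 106.223

106.223 MΩ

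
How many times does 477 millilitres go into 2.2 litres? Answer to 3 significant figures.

4.61

(2.2) / (477 × 10^-3) = 0.004612 × 10^3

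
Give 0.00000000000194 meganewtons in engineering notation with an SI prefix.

= 1.94 × 10⁻⁶ newtons; 10⁻⁶ is micro.

1.94 micronewtons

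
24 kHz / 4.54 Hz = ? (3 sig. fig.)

(24e3) / (4.54) = 5.286e3

5290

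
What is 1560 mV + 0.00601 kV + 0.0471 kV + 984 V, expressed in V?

1038.67 V

In V:
  1560 mV = 1560e-3 V = 1.56
  0.00601 kV = 0.00601e3 V = 6.01
  0.0471 kV = 0.0471e3 V = 47.1
  984 V → 984
Sum: 1.56 + 6.01 + 47.1 + 984 = 1038.67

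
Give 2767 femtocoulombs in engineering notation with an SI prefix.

2.767 picocoulombs

= 2.767e-12 coulombs; 1e-12 is pico.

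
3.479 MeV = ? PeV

0.000000003479 PeV

mega = 10^6, peta = 10^15; factor is 10^-9.
3.479 × 10^-9 = 0.000000003479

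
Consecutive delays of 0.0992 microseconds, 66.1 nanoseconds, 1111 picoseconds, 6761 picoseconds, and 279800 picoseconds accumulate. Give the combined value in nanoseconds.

In nanoseconds:
  0.0992 microseconds = 0.0992 × 10³ nanoseconds = 99.2
  66.1 nanoseconds → 66.1
  1111 picoseconds = 1111 × 10⁻³ nanoseconds = 1.111
  6761 picoseconds = 6761 × 10⁻³ nanoseconds = 6.761
  279800 picoseconds = 279800 × 10⁻³ nanoseconds = 279.8
Sum: 99.2 + 66.1 + 1.111 + 6.761 + 279.8 = 452.972

452.972 nanoseconds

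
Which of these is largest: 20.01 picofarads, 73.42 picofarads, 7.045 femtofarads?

73.42 picofarads

20.01 picofarads = 0.00000000002001 farads
73.42 picofarads = 0.00000000007342 farads
7.045 femtofarads = 0.000000000000007045 farads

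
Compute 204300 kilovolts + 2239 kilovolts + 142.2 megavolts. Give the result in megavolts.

In megavolts:
  204300 kilovolts = 204300 × 10^-3 megavolts = 204.3
  2239 kilovolts = 2239 × 10^-3 megavolts = 2.239
  142.2 megavolts → 142.2
Sum: 204.3 + 2.239 + 142.2 = 348.739

348.739 megavolts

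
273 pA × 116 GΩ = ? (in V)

31.668 V

273 × 10^-12 × 116 × 10^9 = 31668 × 10^-3 V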